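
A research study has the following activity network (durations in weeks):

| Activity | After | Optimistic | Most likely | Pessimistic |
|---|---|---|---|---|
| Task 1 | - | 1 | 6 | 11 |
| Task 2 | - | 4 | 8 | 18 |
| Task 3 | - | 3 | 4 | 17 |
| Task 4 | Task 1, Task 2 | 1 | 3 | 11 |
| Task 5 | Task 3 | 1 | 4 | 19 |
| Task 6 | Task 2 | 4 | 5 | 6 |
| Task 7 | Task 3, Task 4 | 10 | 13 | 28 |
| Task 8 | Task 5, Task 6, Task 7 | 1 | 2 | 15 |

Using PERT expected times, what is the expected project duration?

32 weeks

te_Task 1 = (1 + 4·6 + 11)/6 = 36/6 = 6
te_Task 2 = (4 + 4·8 + 18)/6 = 54/6 = 9
te_Task 3 = (3 + 4·4 + 17)/6 = 36/6 = 6
te_Task 4 = (1 + 4·3 + 11)/6 = 24/6 = 4
te_Task 5 = (1 + 4·4 + 19)/6 = 36/6 = 6
te_Task 6 = (4 + 4·5 + 6)/6 = 30/6 = 5
te_Task 7 = (10 + 4·13 + 28)/6 = 90/6 = 15
te_Task 8 = (1 + 4·2 + 15)/6 = 24/6 = 4

Forward pass:
ES_Task 1 = 0; EF_Task 1 = 6
ES_Task 2 = 0; EF_Task 2 = 9
ES_Task 3 = 0; EF_Task 3 = 6
ES_Task 4 = max(EF_Task 1=6, EF_Task 2=9) = 9; EF_Task 4 = 9+4 = 13
ES_Task 5 = 6; EF_Task 5 = 6+6 = 12
ES_Task 6 = 9; EF_Task 6 = 9+5 = 14
ES_Task 7 = max(EF_Task 3=6, EF_Task 4=13) = 13; EF_Task 7 = 13+15 = 28
ES_Task 8 = max(EF_Task 5=12, EF_Task 6=14, EF_Task 7=28) = 28; EF_Task 8 = 28+4 = 32
Expected project duration μ = 32 weeks. Critical path: Task 2 → Task 4 → Task 7 → Task 8.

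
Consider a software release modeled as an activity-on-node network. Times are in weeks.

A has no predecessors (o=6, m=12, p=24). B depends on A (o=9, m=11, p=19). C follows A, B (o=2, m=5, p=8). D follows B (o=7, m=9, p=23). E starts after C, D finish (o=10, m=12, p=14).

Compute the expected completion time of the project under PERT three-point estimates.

48 weeks

te_A = (6 + 4·12 + 24)/6 = 78/6 = 13
te_B = (9 + 4·11 + 19)/6 = 72/6 = 12
te_C = (2 + 4·5 + 8)/6 = 30/6 = 5
te_D = (7 + 4·9 + 23)/6 = 66/6 = 11
te_E = (10 + 4·12 + 14)/6 = 72/6 = 12

Forward pass:
ES_A = 0; EF_A = 13
ES_B = 13; EF_B = 13+12 = 25
ES_C = max(EF_A=13, EF_B=25) = 25; EF_C = 25+5 = 30
ES_D = 25; EF_D = 25+11 = 36
ES_E = max(EF_C=30, EF_D=36) = 36; EF_E = 36+12 = 48
Expected project duration μ = 48 weeks. Critical path: A → B → D → E.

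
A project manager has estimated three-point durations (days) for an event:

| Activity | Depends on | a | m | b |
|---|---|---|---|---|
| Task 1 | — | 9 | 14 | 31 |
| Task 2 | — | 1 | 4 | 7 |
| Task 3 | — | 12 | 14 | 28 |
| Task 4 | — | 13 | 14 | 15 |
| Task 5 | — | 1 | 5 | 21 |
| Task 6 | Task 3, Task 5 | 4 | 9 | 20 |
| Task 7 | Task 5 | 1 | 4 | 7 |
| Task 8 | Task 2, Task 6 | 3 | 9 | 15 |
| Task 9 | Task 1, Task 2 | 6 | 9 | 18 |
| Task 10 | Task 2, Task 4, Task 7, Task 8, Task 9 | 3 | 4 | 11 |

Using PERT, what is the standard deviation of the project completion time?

4.47 days

te_Task 1 = (9 + 4·14 + 31)/6 = 96/6 = 16; σ²_Task 1 = ((31−9)/6)² = 13.444
te_Task 2 = (1 + 4·4 + 7)/6 = 24/6 = 4; σ²_Task 2 = ((7−1)/6)² = 1.000
te_Task 3 = (12 + 4·14 + 28)/6 = 96/6 = 16; σ²_Task 3 = ((28−12)/6)² = 7.111
te_Task 4 = (13 + 4·14 + 15)/6 = 84/6 = 14; σ²_Task 4 = ((15−13)/6)² = 0.111
te_Task 5 = (1 + 4·5 + 21)/6 = 42/6 = 7; σ²_Task 5 = ((21−1)/6)² = 11.111
te_Task 6 = (4 + 4·9 + 20)/6 = 60/6 = 10; σ²_Task 6 = ((20−4)/6)² = 7.111
te_Task 7 = (1 + 4·4 + 7)/6 = 24/6 = 4; σ²_Task 7 = ((7−1)/6)² = 1.000
te_Task 8 = (3 + 4·9 + 15)/6 = 54/6 = 9; σ²_Task 8 = ((15−3)/6)² = 4.000
te_Task 9 = (6 + 4·9 + 18)/6 = 60/6 = 10; σ²_Task 9 = ((18−6)/6)² = 4.000
te_Task 10 = (3 + 4·4 + 11)/6 = 30/6 = 5; σ²_Task 10 = ((11−3)/6)² = 1.778

Forward pass:
ES_Task 1 = 0; EF_Task 1 = 16
ES_Task 2 = 0; EF_Task 2 = 4
ES_Task 3 = 0; EF_Task 3 = 16
ES_Task 4 = 0; EF_Task 4 = 14
ES_Task 5 = 0; EF_Task 5 = 7
ES_Task 6 = max(EF_Task 3=16, EF_Task 5=7) = 16; EF_Task 6 = 16+10 = 26
ES_Task 7 = 7; EF_Task 7 = 7+4 = 11
ES_Task 8 = max(EF_Task 2=4, EF_Task 6=26) = 26; EF_Task 8 = 26+9 = 35
ES_Task 9 = max(EF_Task 1=16, EF_Task 2=4) = 16; EF_Task 9 = 16+10 = 26
ES_Task 10 = max(EF_Task 2=4, EF_Task 4=14, EF_Task 7=11, EF_Task 8=35, EF_Task 9=26) = 35; EF_Task 10 = 35+5 = 40
Expected project duration μ = 40 days. Critical path: Task 3 → Task 6 → Task 8 → Task 10.

Variance along critical path = 7.111 + 7.111 + 4.000 + 1.778 = 20.000
σ = √20.000 = 4.472 days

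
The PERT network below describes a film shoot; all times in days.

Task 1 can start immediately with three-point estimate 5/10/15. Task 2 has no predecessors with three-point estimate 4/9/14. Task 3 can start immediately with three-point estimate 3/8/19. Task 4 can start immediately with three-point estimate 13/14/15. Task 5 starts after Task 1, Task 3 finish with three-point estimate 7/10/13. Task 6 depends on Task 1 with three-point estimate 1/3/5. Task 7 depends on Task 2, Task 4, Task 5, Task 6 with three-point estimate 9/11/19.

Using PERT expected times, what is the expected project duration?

te_Task 1 = (5 + 4·10 + 15)/6 = 60/6 = 10
te_Task 2 = (4 + 4·9 + 14)/6 = 54/6 = 9
te_Task 3 = (3 + 4·8 + 19)/6 = 54/6 = 9
te_Task 4 = (13 + 4·14 + 15)/6 = 84/6 = 14
te_Task 5 = (7 + 4·10 + 13)/6 = 60/6 = 10
te_Task 6 = (1 + 4·3 + 5)/6 = 18/6 = 3
te_Task 7 = (9 + 4·11 + 19)/6 = 72/6 = 12

Forward pass:
ES_Task 1 = 0; EF_Task 1 = 10
ES_Task 2 = 0; EF_Task 2 = 9
ES_Task 3 = 0; EF_Task 3 = 9
ES_Task 4 = 0; EF_Task 4 = 14
ES_Task 5 = max(EF_Task 1=10, EF_Task 3=9) = 10; EF_Task 5 = 10+10 = 20
ES_Task 6 = 10; EF_Task 6 = 10+3 = 13
ES_Task 7 = max(EF_Task 2=9, EF_Task 4=14, EF_Task 5=20, EF_Task 6=13) = 20; EF_Task 7 = 20+12 = 32
Expected project duration μ = 32 days. Critical path: Task 1 → Task 5 → Task 7.

32 days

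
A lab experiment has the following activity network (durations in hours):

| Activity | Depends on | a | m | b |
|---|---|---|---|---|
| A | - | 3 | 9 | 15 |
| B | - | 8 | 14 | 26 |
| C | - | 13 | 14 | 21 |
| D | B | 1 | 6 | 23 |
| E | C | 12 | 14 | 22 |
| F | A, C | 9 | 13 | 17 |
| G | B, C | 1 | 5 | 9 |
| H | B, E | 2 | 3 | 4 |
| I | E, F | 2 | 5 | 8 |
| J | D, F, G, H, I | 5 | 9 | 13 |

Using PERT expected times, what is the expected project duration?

te_A = (3 + 4·9 + 15)/6 = 54/6 = 9
te_B = (8 + 4·14 + 26)/6 = 90/6 = 15
te_C = (13 + 4·14 + 21)/6 = 90/6 = 15
te_D = (1 + 4·6 + 23)/6 = 48/6 = 8
te_E = (12 + 4·14 + 22)/6 = 90/6 = 15
te_F = (9 + 4·13 + 17)/6 = 78/6 = 13
te_G = (1 + 4·5 + 9)/6 = 30/6 = 5
te_H = (2 + 4·3 + 4)/6 = 18/6 = 3
te_I = (2 + 4·5 + 8)/6 = 30/6 = 5
te_J = (5 + 4·9 + 13)/6 = 54/6 = 9

Forward pass:
ES_A = 0; EF_A = 9
ES_B = 0; EF_B = 15
ES_C = 0; EF_C = 15
ES_D = 15; EF_D = 15+8 = 23
ES_E = 15; EF_E = 15+15 = 30
ES_F = max(EF_A=9, EF_C=15) = 15; EF_F = 15+13 = 28
ES_G = max(EF_B=15, EF_C=15) = 15; EF_G = 15+5 = 20
ES_H = max(EF_B=15, EF_E=30) = 30; EF_H = 30+3 = 33
ES_I = max(EF_E=30, EF_F=28) = 30; EF_I = 30+5 = 35
ES_J = max(EF_D=23, EF_F=28, EF_G=20, EF_H=33, EF_I=35) = 35; EF_J = 35+9 = 44
Expected project duration μ = 44 hours. Critical path: C → E → I → J.

44 hours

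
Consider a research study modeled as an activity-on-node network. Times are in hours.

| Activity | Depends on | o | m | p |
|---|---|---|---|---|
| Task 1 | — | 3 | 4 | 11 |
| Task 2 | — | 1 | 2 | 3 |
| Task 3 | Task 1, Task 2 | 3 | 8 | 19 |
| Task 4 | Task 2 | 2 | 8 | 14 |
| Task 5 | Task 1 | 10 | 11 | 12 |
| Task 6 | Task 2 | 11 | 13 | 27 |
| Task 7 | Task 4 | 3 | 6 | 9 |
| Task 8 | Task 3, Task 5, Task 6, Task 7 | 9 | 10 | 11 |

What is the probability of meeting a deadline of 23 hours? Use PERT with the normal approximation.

0.070

te_Task 1 = (3 + 4·4 + 11)/6 = 30/6 = 5; σ²_Task 1 = ((11−3)/6)² = 1.778
te_Task 2 = (1 + 4·2 + 3)/6 = 12/6 = 2; σ²_Task 2 = ((3−1)/6)² = 0.111
te_Task 3 = (3 + 4·8 + 19)/6 = 54/6 = 9; σ²_Task 3 = ((19−3)/6)² = 7.111
te_Task 4 = (2 + 4·8 + 14)/6 = 48/6 = 8; σ²_Task 4 = ((14−2)/6)² = 4.000
te_Task 5 = (10 + 4·11 + 12)/6 = 66/6 = 11; σ²_Task 5 = ((12−10)/6)² = 0.111
te_Task 6 = (11 + 4·13 + 27)/6 = 90/6 = 15; σ²_Task 6 = ((27−11)/6)² = 7.111
te_Task 7 = (3 + 4·6 + 9)/6 = 36/6 = 6; σ²_Task 7 = ((9−3)/6)² = 1.000
te_Task 8 = (9 + 4·10 + 11)/6 = 60/6 = 10; σ²_Task 8 = ((11−9)/6)² = 0.111

Forward pass:
ES_Task 1 = 0; EF_Task 1 = 5
ES_Task 2 = 0; EF_Task 2 = 2
ES_Task 3 = max(EF_Task 1=5, EF_Task 2=2) = 5; EF_Task 3 = 5+9 = 14
ES_Task 4 = 2; EF_Task 4 = 2+8 = 10
ES_Task 5 = 5; EF_Task 5 = 5+11 = 16
ES_Task 6 = 2; EF_Task 6 = 2+15 = 17
ES_Task 7 = 10; EF_Task 7 = 10+6 = 16
ES_Task 8 = max(EF_Task 3=14, EF_Task 5=16, EF_Task 6=17, EF_Task 7=16) = 17; EF_Task 8 = 17+10 = 27
Expected project duration μ = 27 hours. Critical path: Task 2 → Task 6 → Task 8.

Variance along critical path = 0.111 + 7.111 + 0.111 = 7.333; σ = √7.333 = 2.708 hours.
Z = (23 − 27) / 2.708 = -1.477
P(T ≤ 23) = Φ(-1.477) ≈ 0.070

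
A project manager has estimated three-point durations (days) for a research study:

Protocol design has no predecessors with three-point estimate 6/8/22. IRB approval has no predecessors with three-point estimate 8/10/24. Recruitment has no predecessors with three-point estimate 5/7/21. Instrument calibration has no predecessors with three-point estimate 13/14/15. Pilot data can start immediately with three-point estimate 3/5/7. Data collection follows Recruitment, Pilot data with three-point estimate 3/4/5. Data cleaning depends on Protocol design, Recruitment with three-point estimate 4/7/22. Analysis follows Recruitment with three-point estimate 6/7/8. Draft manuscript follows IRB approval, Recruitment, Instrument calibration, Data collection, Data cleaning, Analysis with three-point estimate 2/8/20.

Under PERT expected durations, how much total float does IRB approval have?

7 days

te_Protocol design = (6 + 4·8 + 22)/6 = 60/6 = 10
te_IRB approval = (8 + 4·10 + 24)/6 = 72/6 = 12
te_Recruitment = (5 + 4·7 + 21)/6 = 54/6 = 9
te_Instrument calibration = (13 + 4·14 + 15)/6 = 84/6 = 14
te_Pilot data = (3 + 4·5 + 7)/6 = 30/6 = 5
te_Data collection = (3 + 4·4 + 5)/6 = 24/6 = 4
te_Data cleaning = (4 + 4·7 + 22)/6 = 54/6 = 9
te_Analysis = (6 + 4·7 + 8)/6 = 42/6 = 7
te_Draft manuscript = (2 + 4·8 + 20)/6 = 54/6 = 9

Forward pass:
ES_Protocol design = 0; EF_Protocol design = 10
ES_IRB approval = 0; EF_IRB approval = 12
ES_Recruitment = 0; EF_Recruitment = 9
ES_Instrument calibration = 0; EF_Instrument calibration = 14
ES_Pilot data = 0; EF_Pilot data = 5
ES_Data collection = max(EF_Recruitment=9, EF_Pilot data=5) = 9; EF_Data collection = 9+4 = 13
ES_Data cleaning = max(EF_Protocol design=10, EF_Recruitment=9) = 10; EF_Data cleaning = 10+9 = 19
ES_Analysis = 9; EF_Analysis = 9+7 = 16
ES_Draft manuscript = max(EF_IRB approval=12, EF_Recruitment=9, EF_Instrument calibration=14, EF_Data collection=13, EF_Data cleaning=19, EF_Analysis=16) = 19; EF_Draft manuscript = 19+9 = 28
Expected project duration μ = 28 days. Critical path: Protocol design → Data cleaning → Draft manuscript.

Backward pass:
LF_Draft manuscript = 28; LS_Draft manuscript = 28−9 = 19
LF_Analysis = LS_Draft manuscript = 19; LS_Analysis = 19−7 = 12
LF_Data cleaning = LS_Draft manuscript = 19; LS_Data cleaning = 19−9 = 10
LF_Data collection = LS_Draft manuscript = 19; LS_Data collection = 19−4 = 15
LF_Pilot data = LS_Data collection = 15; LS_Pilot data = 15−5 = 10
LF_Instrument calibration = LS_Draft manuscript = 19; LS_Instrument calibration = 19−14 = 5
LF_Recruitment = min(LS_Data collection=15, LS_Data cleaning=10, LS_Analysis=12, LS_Draft manuscript=19) = 10; LS_Recruitment = 10−9 = 1
LF_IRB approval = LS_Draft manuscript = 19; LS_IRB approval = 19−12 = 7
LF_Protocol design = LS_Data cleaning = 10; LS_Protocol design = 10−10 = 0
Slack_IRB approval = LS_IRB approval − ES_IRB approval = 7 − 0 = 7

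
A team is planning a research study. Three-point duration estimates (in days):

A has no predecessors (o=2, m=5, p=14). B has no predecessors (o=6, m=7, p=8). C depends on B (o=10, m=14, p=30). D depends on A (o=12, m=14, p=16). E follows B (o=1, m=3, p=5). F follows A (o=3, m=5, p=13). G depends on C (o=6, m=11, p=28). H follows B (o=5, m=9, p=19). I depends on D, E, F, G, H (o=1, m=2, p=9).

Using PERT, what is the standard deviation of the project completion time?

5.14 days

te_A = (2 + 4·5 + 14)/6 = 36/6 = 6; σ²_A = ((14−2)/6)² = 4.000
te_B = (6 + 4·7 + 8)/6 = 42/6 = 7; σ²_B = ((8−6)/6)² = 0.111
te_C = (10 + 4·14 + 30)/6 = 96/6 = 16; σ²_C = ((30−10)/6)² = 11.111
te_D = (12 + 4·14 + 16)/6 = 84/6 = 14; σ²_D = ((16−12)/6)² = 0.444
te_E = (1 + 4·3 + 5)/6 = 18/6 = 3; σ²_E = ((5−1)/6)² = 0.444
te_F = (3 + 4·5 + 13)/6 = 36/6 = 6; σ²_F = ((13−3)/6)² = 2.778
te_G = (6 + 4·11 + 28)/6 = 78/6 = 13; σ²_G = ((28−6)/6)² = 13.444
te_H = (5 + 4·9 + 19)/6 = 60/6 = 10; σ²_H = ((19−5)/6)² = 5.444
te_I = (1 + 4·2 + 9)/6 = 18/6 = 3; σ²_I = ((9−1)/6)² = 1.778

Forward pass:
ES_A = 0; EF_A = 6
ES_B = 0; EF_B = 7
ES_C = 7; EF_C = 7+16 = 23
ES_D = 6; EF_D = 6+14 = 20
ES_E = 7; EF_E = 7+3 = 10
ES_F = 6; EF_F = 6+6 = 12
ES_G = 23; EF_G = 23+13 = 36
ES_H = 7; EF_H = 7+10 = 17
ES_I = max(EF_D=20, EF_E=10, EF_F=12, EF_G=36, EF_H=17) = 36; EF_I = 36+3 = 39
Expected project duration μ = 39 days. Critical path: B → C → G → I.

Variance along critical path = 0.111 + 11.111 + 13.444 + 1.778 = 26.444
σ = √26.444 = 5.142 days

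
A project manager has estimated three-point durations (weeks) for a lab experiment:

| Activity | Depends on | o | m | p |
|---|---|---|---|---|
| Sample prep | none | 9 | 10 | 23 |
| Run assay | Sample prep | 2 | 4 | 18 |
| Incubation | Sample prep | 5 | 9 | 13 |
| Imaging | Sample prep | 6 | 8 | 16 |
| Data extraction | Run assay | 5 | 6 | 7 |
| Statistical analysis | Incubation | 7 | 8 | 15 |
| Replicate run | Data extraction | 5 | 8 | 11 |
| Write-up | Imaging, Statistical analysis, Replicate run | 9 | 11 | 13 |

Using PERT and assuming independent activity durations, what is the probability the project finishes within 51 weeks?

0.983

te_Sample prep = (9 + 4·10 + 23)/6 = 72/6 = 12; σ²_Sample prep = ((23−9)/6)² = 5.444
te_Run assay = (2 + 4·4 + 18)/6 = 36/6 = 6; σ²_Run assay = ((18−2)/6)² = 7.111
te_Incubation = (5 + 4·9 + 13)/6 = 54/6 = 9; σ²_Incubation = ((13−5)/6)² = 1.778
te_Imaging = (6 + 4·8 + 16)/6 = 54/6 = 9; σ²_Imaging = ((16−6)/6)² = 2.778
te_Data extraction = (5 + 4·6 + 7)/6 = 36/6 = 6; σ²_Data extraction = ((7−5)/6)² = 0.111
te_Statistical analysis = (7 + 4·8 + 15)/6 = 54/6 = 9; σ²_Statistical analysis = ((15−7)/6)² = 1.778
te_Replicate run = (5 + 4·8 + 11)/6 = 48/6 = 8; σ²_Replicate run = ((11−5)/6)² = 1.000
te_Write-up = (9 + 4·11 + 13)/6 = 66/6 = 11; σ²_Write-up = ((13−9)/6)² = 0.444

Forward pass:
ES_Sample prep = 0; EF_Sample prep = 12
ES_Run assay = 12; EF_Run assay = 12+6 = 18
ES_Incubation = 12; EF_Incubation = 12+9 = 21
ES_Imaging = 12; EF_Imaging = 12+9 = 21
ES_Data extraction = 18; EF_Data extraction = 18+6 = 24
ES_Statistical analysis = 21; EF_Statistical analysis = 21+9 = 30
ES_Replicate run = 24; EF_Replicate run = 24+8 = 32
ES_Write-up = max(EF_Imaging=21, EF_Statistical analysis=30, EF_Replicate run=32) = 32; EF_Write-up = 32+11 = 43
Expected project duration μ = 43 weeks. Critical path: Sample prep → Run assay → Data extraction → Replicate run → Write-up.

Variance along critical path = 5.444 + 7.111 + 0.111 + 1.000 + 0.444 = 14.111; σ = √14.111 = 3.756 weeks.
Z = (51 − 43) / 3.756 = 2.130
P(T ≤ 51) = Φ(2.130) ≈ 0.983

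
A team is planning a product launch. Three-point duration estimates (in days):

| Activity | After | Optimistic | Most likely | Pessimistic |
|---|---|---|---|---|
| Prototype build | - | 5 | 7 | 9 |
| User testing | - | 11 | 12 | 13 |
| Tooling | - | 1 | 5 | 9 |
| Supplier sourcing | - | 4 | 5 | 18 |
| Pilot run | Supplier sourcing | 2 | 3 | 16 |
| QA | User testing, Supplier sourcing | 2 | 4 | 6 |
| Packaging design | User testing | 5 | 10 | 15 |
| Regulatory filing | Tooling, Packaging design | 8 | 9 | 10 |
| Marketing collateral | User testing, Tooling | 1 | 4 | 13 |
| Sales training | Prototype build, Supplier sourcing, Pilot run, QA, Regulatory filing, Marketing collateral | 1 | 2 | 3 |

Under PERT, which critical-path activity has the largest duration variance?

te_Prototype build = (5 + 4·7 + 9)/6 = 42/6 = 7; σ²_Prototype build = ((9−5)/6)² = 0.444
te_User testing = (11 + 4·12 + 13)/6 = 72/6 = 12; σ²_User testing = ((13−11)/6)² = 0.111
te_Tooling = (1 + 4·5 + 9)/6 = 30/6 = 5; σ²_Tooling = ((9−1)/6)² = 1.778
te_Supplier sourcing = (4 + 4·5 + 18)/6 = 42/6 = 7; σ²_Supplier sourcing = ((18−4)/6)² = 5.444
te_Pilot run = (2 + 4·3 + 16)/6 = 30/6 = 5; σ²_Pilot run = ((16−2)/6)² = 5.444
te_QA = (2 + 4·4 + 6)/6 = 24/6 = 4; σ²_QA = ((6−2)/6)² = 0.444
te_Packaging design = (5 + 4·10 + 15)/6 = 60/6 = 10; σ²_Packaging design = ((15−5)/6)² = 2.778
te_Regulatory filing = (8 + 4·9 + 10)/6 = 54/6 = 9; σ²_Regulatory filing = ((10−8)/6)² = 0.111
te_Marketing collateral = (1 + 4·4 + 13)/6 = 30/6 = 5; σ²_Marketing collateral = ((13−1)/6)² = 4.000
te_Sales training = (1 + 4·2 + 3)/6 = 12/6 = 2; σ²_Sales training = ((3−1)/6)² = 0.111

Forward pass:
ES_Prototype build = 0; EF_Prototype build = 7
ES_User testing = 0; EF_User testing = 12
ES_Tooling = 0; EF_Tooling = 5
ES_Supplier sourcing = 0; EF_Supplier sourcing = 7
ES_Pilot run = 7; EF_Pilot run = 7+5 = 12
ES_QA = max(EF_User testing=12, EF_Supplier sourcing=7) = 12; EF_QA = 12+4 = 16
ES_Packaging design = 12; EF_Packaging design = 12+10 = 22
ES_Regulatory filing = max(EF_Tooling=5, EF_Packaging design=22) = 22; EF_Regulatory filing = 22+9 = 31
ES_Marketing collateral = max(EF_User testing=12, EF_Tooling=5) = 12; EF_Marketing collateral = 12+5 = 17
ES_Sales training = max(EF_Prototype build=7, EF_Supplier sourcing=7, EF_Pilot run=12, EF_QA=16, EF_Regulatory filing=31, EF_Marketing collateral=17) = 31; EF_Sales training = 31+2 = 33
Expected project duration μ = 33 days. Critical path: User testing → Packaging design → Regulatory filing → Sales training.

Variances on critical path: σ²_User testing=0.111, σ²_Packaging design=2.778, σ²_Regulatory filing=0.111, σ²_Sales training=0.111.
Largest is σ²_Packaging design = 2.778.

Packaging design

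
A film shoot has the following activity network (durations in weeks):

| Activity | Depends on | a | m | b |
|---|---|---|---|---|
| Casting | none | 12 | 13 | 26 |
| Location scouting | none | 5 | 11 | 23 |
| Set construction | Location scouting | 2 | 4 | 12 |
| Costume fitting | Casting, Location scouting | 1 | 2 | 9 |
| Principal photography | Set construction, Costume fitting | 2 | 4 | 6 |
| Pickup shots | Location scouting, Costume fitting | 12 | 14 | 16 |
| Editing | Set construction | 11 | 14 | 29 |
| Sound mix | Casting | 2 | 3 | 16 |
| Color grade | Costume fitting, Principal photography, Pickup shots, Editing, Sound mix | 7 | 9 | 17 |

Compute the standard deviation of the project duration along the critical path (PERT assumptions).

te_Casting = (12 + 4·13 + 26)/6 = 90/6 = 15; σ²_Casting = ((26−12)/6)² = 5.444
te_Location scouting = (5 + 4·11 + 23)/6 = 72/6 = 12; σ²_Location scouting = ((23−5)/6)² = 9.000
te_Set construction = (2 + 4·4 + 12)/6 = 30/6 = 5; σ²_Set construction = ((12−2)/6)² = 2.778
te_Costume fitting = (1 + 4·2 + 9)/6 = 18/6 = 3; σ²_Costume fitting = ((9−1)/6)² = 1.778
te_Principal photography = (2 + 4·4 + 6)/6 = 24/6 = 4; σ²_Principal photography = ((6−2)/6)² = 0.444
te_Pickup shots = (12 + 4·14 + 16)/6 = 84/6 = 14; σ²_Pickup shots = ((16−12)/6)² = 0.444
te_Editing = (11 + 4·14 + 29)/6 = 96/6 = 16; σ²_Editing = ((29−11)/6)² = 9.000
te_Sound mix = (2 + 4·3 + 16)/6 = 30/6 = 5; σ²_Sound mix = ((16−2)/6)² = 5.444
te_Color grade = (7 + 4·9 + 17)/6 = 60/6 = 10; σ²_Color grade = ((17−7)/6)² = 2.778

Forward pass:
ES_Casting = 0; EF_Casting = 15
ES_Location scouting = 0; EF_Location scouting = 12
ES_Set construction = 12; EF_Set construction = 12+5 = 17
ES_Costume fitting = max(EF_Casting=15, EF_Location scouting=12) = 15; EF_Costume fitting = 15+3 = 18
ES_Principal photography = max(EF_Set construction=17, EF_Costume fitting=18) = 18; EF_Principal photography = 18+4 = 22
ES_Pickup shots = max(EF_Location scouting=12, EF_Costume fitting=18) = 18; EF_Pickup shots = 18+14 = 32
ES_Editing = 17; EF_Editing = 17+16 = 33
ES_Sound mix = 15; EF_Sound mix = 15+5 = 20
ES_Color grade = max(EF_Costume fitting=18, EF_Principal photography=22, EF_Pickup shots=32, EF_Editing=33, EF_Sound mix=20) = 33; EF_Color grade = 33+10 = 43
Expected project duration μ = 43 weeks. Critical path: Location scouting → Set construction → Editing → Color grade.

Variance along critical path = 9.000 + 2.778 + 9.000 + 2.778 = 23.556
σ = √23.556 = 4.853 weeks

4.85 weeks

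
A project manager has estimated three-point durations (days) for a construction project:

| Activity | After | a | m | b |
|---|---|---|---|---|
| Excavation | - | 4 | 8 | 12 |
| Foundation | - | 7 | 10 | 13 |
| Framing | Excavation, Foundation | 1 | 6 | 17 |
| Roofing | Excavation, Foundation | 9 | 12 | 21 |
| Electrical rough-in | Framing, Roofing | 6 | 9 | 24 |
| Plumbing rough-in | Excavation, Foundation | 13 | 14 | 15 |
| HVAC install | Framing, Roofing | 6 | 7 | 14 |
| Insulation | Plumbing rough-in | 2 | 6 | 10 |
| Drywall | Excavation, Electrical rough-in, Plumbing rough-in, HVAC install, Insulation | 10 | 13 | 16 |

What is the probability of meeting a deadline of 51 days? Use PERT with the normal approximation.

te_Excavation = (4 + 4·8 + 12)/6 = 48/6 = 8; σ²_Excavation = ((12−4)/6)² = 1.778
te_Foundation = (7 + 4·10 + 13)/6 = 60/6 = 10; σ²_Foundation = ((13−7)/6)² = 1.000
te_Framing = (1 + 4·6 + 17)/6 = 42/6 = 7; σ²_Framing = ((17−1)/6)² = 7.111
te_Roofing = (9 + 4·12 + 21)/6 = 78/6 = 13; σ²_Roofing = ((21−9)/6)² = 4.000
te_Electrical rough-in = (6 + 4·9 + 24)/6 = 66/6 = 11; σ²_Electrical rough-in = ((24−6)/6)² = 9.000
te_Plumbing rough-in = (13 + 4·14 + 15)/6 = 84/6 = 14; σ²_Plumbing rough-in = ((15−13)/6)² = 0.111
te_HVAC install = (6 + 4·7 + 14)/6 = 48/6 = 8; σ²_HVAC install = ((14−6)/6)² = 1.778
te_Insulation = (2 + 4·6 + 10)/6 = 36/6 = 6; σ²_Insulation = ((10−2)/6)² = 1.778
te_Drywall = (10 + 4·13 + 16)/6 = 78/6 = 13; σ²_Drywall = ((16−10)/6)² = 1.000

Forward pass:
ES_Excavation = 0; EF_Excavation = 8
ES_Foundation = 0; EF_Foundation = 10
ES_Framing = max(EF_Excavation=8, EF_Foundation=10) = 10; EF_Framing = 10+7 = 17
ES_Roofing = max(EF_Excavation=8, EF_Foundation=10) = 10; EF_Roofing = 10+13 = 23
ES_Electrical rough-in = max(EF_Framing=17, EF_Roofing=23) = 23; EF_Electrical rough-in = 23+11 = 34
ES_Plumbing rough-in = max(EF_Excavation=8, EF_Foundation=10) = 10; EF_Plumbing rough-in = 10+14 = 24
ES_HVAC install = max(EF_Framing=17, EF_Roofing=23) = 23; EF_HVAC install = 23+8 = 31
ES_Insulation = 24; EF_Insulation = 24+6 = 30
ES_Drywall = max(EF_Excavation=8, EF_Electrical rough-in=34, EF_Plumbing rough-in=24, EF_HVAC install=31, EF_Insulation=30) = 34; EF_Drywall = 34+13 = 47
Expected project duration μ = 47 days. Critical path: Foundation → Roofing → Electrical rough-in → Drywall.

Variance along critical path = 1.000 + 4.000 + 9.000 + 1.000 = 15.000; σ = √15.000 = 3.873 days.
Z = (51 − 47) / 3.873 = 1.033
P(T ≤ 51) = Φ(1.033) ≈ 0.849

0.849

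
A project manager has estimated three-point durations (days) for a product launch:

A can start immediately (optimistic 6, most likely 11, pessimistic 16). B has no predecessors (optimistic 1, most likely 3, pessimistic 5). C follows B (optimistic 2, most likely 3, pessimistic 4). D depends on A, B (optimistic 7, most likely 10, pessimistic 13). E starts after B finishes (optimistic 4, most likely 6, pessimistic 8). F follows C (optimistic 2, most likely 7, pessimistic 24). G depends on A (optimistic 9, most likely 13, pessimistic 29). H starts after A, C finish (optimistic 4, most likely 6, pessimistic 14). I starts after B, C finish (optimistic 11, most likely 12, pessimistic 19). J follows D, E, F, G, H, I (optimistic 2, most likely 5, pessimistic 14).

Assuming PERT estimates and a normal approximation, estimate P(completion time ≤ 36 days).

te_A = (6 + 4·11 + 16)/6 = 66/6 = 11; σ²_A = ((16−6)/6)² = 2.778
te_B = (1 + 4·3 + 5)/6 = 18/6 = 3; σ²_B = ((5−1)/6)² = 0.444
te_C = (2 + 4·3 + 4)/6 = 18/6 = 3; σ²_C = ((4−2)/6)² = 0.111
te_D = (7 + 4·10 + 13)/6 = 60/6 = 10; σ²_D = ((13−7)/6)² = 1.000
te_E = (4 + 4·6 + 8)/6 = 36/6 = 6; σ²_E = ((8−4)/6)² = 0.444
te_F = (2 + 4·7 + 24)/6 = 54/6 = 9; σ²_F = ((24−2)/6)² = 13.444
te_G = (9 + 4·13 + 29)/6 = 90/6 = 15; σ²_G = ((29−9)/6)² = 11.111
te_H = (4 + 4·6 + 14)/6 = 42/6 = 7; σ²_H = ((14−4)/6)² = 2.778
te_I = (11 + 4·12 + 19)/6 = 78/6 = 13; σ²_I = ((19−11)/6)² = 1.778
te_J = (2 + 4·5 + 14)/6 = 36/6 = 6; σ²_J = ((14−2)/6)² = 4.000

Forward pass:
ES_A = 0; EF_A = 11
ES_B = 0; EF_B = 3
ES_C = 3; EF_C = 3+3 = 6
ES_D = max(EF_A=11, EF_B=3) = 11; EF_D = 11+10 = 21
ES_E = 3; EF_E = 3+6 = 9
ES_F = 6; EF_F = 6+9 = 15
ES_G = 11; EF_G = 11+15 = 26
ES_H = max(EF_A=11, EF_C=6) = 11; EF_H = 11+7 = 18
ES_I = max(EF_B=3, EF_C=6) = 6; EF_I = 6+13 = 19
ES_J = max(EF_D=21, EF_E=9, EF_F=15, EF_G=26, EF_H=18, EF_I=19) = 26; EF_J = 26+6 = 32
Expected project duration μ = 32 days. Critical path: A → G → J.

Variance along critical path = 2.778 + 11.111 + 4.000 = 17.889; σ = √17.889 = 4.230 days.
Z = (36 − 32) / 4.230 = 0.946
P(T ≤ 36) = Φ(0.946) ≈ 0.828

0.828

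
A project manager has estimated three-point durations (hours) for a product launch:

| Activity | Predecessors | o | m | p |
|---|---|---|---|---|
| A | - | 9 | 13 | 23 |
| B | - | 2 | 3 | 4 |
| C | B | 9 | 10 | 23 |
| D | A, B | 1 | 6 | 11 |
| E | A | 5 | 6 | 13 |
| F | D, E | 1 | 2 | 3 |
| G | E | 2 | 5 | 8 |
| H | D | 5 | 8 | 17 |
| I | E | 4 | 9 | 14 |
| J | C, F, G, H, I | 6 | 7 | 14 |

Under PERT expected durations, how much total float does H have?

1 hours

te_A = (9 + 4·13 + 23)/6 = 84/6 = 14
te_B = (2 + 4·3 + 4)/6 = 18/6 = 3
te_C = (9 + 4·10 + 23)/6 = 72/6 = 12
te_D = (1 + 4·6 + 11)/6 = 36/6 = 6
te_E = (5 + 4·6 + 13)/6 = 42/6 = 7
te_F = (1 + 4·2 + 3)/6 = 12/6 = 2
te_G = (2 + 4·5 + 8)/6 = 30/6 = 5
te_H = (5 + 4·8 + 17)/6 = 54/6 = 9
te_I = (4 + 4·9 + 14)/6 = 54/6 = 9
te_J = (6 + 4·7 + 14)/6 = 48/6 = 8

Forward pass:
ES_A = 0; EF_A = 14
ES_B = 0; EF_B = 3
ES_C = 3; EF_C = 3+12 = 15
ES_D = max(EF_A=14, EF_B=3) = 14; EF_D = 14+6 = 20
ES_E = 14; EF_E = 14+7 = 21
ES_F = max(EF_D=20, EF_E=21) = 21; EF_F = 21+2 = 23
ES_G = 21; EF_G = 21+5 = 26
ES_H = 20; EF_H = 20+9 = 29
ES_I = 21; EF_I = 21+9 = 30
ES_J = max(EF_C=15, EF_F=23, EF_G=26, EF_H=29, EF_I=30) = 30; EF_J = 30+8 = 38
Expected project duration μ = 38 hours. Critical path: A → E → I → J.

Backward pass:
LF_J = 38; LS_J = 38−8 = 30
LF_I = LS_J = 30; LS_I = 30−9 = 21
LF_H = LS_J = 30; LS_H = 30−9 = 21
LF_G = LS_J = 30; LS_G = 30−5 = 25
LF_F = LS_J = 30; LS_F = 30−2 = 28
LF_E = min(LS_F=28, LS_G=25, LS_I=21) = 21; LS_E = 21−7 = 14
LF_D = min(LS_F=28, LS_H=21) = 21; LS_D = 21−6 = 15
LF_C = LS_J = 30; LS_C = 30−12 = 18
LF_B = min(LS_C=18, LS_D=15) = 15; LS_B = 15−3 = 12
LF_A = min(LS_D=15, LS_E=14) = 14; LS_A = 14−14 = 0
Slack_H = LS_H − ES_H = 21 − 20 = 1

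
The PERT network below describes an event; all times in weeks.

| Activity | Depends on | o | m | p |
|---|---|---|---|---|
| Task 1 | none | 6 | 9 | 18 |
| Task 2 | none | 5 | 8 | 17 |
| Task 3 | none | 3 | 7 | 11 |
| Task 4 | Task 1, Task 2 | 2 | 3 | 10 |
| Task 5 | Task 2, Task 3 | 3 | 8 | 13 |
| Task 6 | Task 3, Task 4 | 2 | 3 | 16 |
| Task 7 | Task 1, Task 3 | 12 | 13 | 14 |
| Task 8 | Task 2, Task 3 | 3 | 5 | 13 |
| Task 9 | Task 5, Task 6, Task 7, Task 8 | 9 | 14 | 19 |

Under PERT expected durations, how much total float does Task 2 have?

te_Task 1 = (6 + 4·9 + 18)/6 = 60/6 = 10
te_Task 2 = (5 + 4·8 + 17)/6 = 54/6 = 9
te_Task 3 = (3 + 4·7 + 11)/6 = 42/6 = 7
te_Task 4 = (2 + 4·3 + 10)/6 = 24/6 = 4
te_Task 5 = (3 + 4·8 + 13)/6 = 48/6 = 8
te_Task 6 = (2 + 4·3 + 16)/6 = 30/6 = 5
te_Task 7 = (12 + 4·13 + 14)/6 = 78/6 = 13
te_Task 8 = (3 + 4·5 + 13)/6 = 36/6 = 6
te_Task 9 = (9 + 4·14 + 19)/6 = 84/6 = 14

Forward pass:
ES_Task 1 = 0; EF_Task 1 = 10
ES_Task 2 = 0; EF_Task 2 = 9
ES_Task 3 = 0; EF_Task 3 = 7
ES_Task 4 = max(EF_Task 1=10, EF_Task 2=9) = 10; EF_Task 4 = 10+4 = 14
ES_Task 5 = max(EF_Task 2=9, EF_Task 3=7) = 9; EF_Task 5 = 9+8 = 17
ES_Task 6 = max(EF_Task 3=7, EF_Task 4=14) = 14; EF_Task 6 = 14+5 = 19
ES_Task 7 = max(EF_Task 1=10, EF_Task 3=7) = 10; EF_Task 7 = 10+13 = 23
ES_Task 8 = max(EF_Task 2=9, EF_Task 3=7) = 9; EF_Task 8 = 9+6 = 15
ES_Task 9 = max(EF_Task 5=17, EF_Task 6=19, EF_Task 7=23, EF_Task 8=15) = 23; EF_Task 9 = 23+14 = 37
Expected project duration μ = 37 weeks. Critical path: Task 1 → Task 7 → Task 9.

Backward pass:
LF_Task 9 = 37; LS_Task 9 = 37−14 = 23
LF_Task 8 = LS_Task 9 = 23; LS_Task 8 = 23−6 = 17
LF_Task 7 = LS_Task 9 = 23; LS_Task 7 = 23−13 = 10
LF_Task 6 = LS_Task 9 = 23; LS_Task 6 = 23−5 = 18
LF_Task 5 = LS_Task 9 = 23; LS_Task 5 = 23−8 = 15
LF_Task 4 = LS_Task 6 = 18; LS_Task 4 = 18−4 = 14
LF_Task 3 = min(LS_Task 5=15, LS_Task 6=18, LS_Task 7=10, LS_Task 8=17) = 10; LS_Task 3 = 10−7 = 3
LF_Task 2 = min(LS_Task 4=14, LS_Task 5=15, LS_Task 8=17) = 14; LS_Task 2 = 14−9 = 5
LF_Task 1 = min(LS_Task 4=14, LS_Task 7=10) = 10; LS_Task 1 = 10−10 = 0
Slack_Task 2 = LS_Task 2 − ES_Task 2 = 5 − 0 = 5

5 weeks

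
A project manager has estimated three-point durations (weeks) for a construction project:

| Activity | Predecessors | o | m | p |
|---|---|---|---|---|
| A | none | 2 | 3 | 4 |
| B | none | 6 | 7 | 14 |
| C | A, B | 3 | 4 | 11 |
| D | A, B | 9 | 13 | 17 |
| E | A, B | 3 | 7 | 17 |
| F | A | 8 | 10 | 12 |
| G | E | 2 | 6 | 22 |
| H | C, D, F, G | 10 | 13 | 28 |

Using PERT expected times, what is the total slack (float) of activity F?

11 weeks

te_A = (2 + 4·3 + 4)/6 = 18/6 = 3
te_B = (6 + 4·7 + 14)/6 = 48/6 = 8
te_C = (3 + 4·4 + 11)/6 = 30/6 = 5
te_D = (9 + 4·13 + 17)/6 = 78/6 = 13
te_E = (3 + 4·7 + 17)/6 = 48/6 = 8
te_F = (8 + 4·10 + 12)/6 = 60/6 = 10
te_G = (2 + 4·6 + 22)/6 = 48/6 = 8
te_H = (10 + 4·13 + 28)/6 = 90/6 = 15

Forward pass:
ES_A = 0; EF_A = 3
ES_B = 0; EF_B = 8
ES_C = max(EF_A=3, EF_B=8) = 8; EF_C = 8+5 = 13
ES_D = max(EF_A=3, EF_B=8) = 8; EF_D = 8+13 = 21
ES_E = max(EF_A=3, EF_B=8) = 8; EF_E = 8+8 = 16
ES_F = 3; EF_F = 3+10 = 13
ES_G = 16; EF_G = 16+8 = 24
ES_H = max(EF_C=13, EF_D=21, EF_F=13, EF_G=24) = 24; EF_H = 24+15 = 39
Expected project duration μ = 39 weeks. Critical path: B → E → G → H.

Backward pass:
LF_H = 39; LS_H = 39−15 = 24
LF_G = LS_H = 24; LS_G = 24−8 = 16
LF_F = LS_H = 24; LS_F = 24−10 = 14
LF_E = LS_G = 16; LS_E = 16−8 = 8
LF_D = LS_H = 24; LS_D = 24−13 = 11
LF_C = LS_H = 24; LS_C = 24−5 = 19
LF_B = min(LS_C=19, LS_D=11, LS_E=8) = 8; LS_B = 8−8 = 0
LF_A = min(LS_C=19, LS_D=11, LS_E=8, LS_F=14) = 8; LS_A = 8−3 = 5
Slack_F = LS_F − ES_F = 14 − 3 = 11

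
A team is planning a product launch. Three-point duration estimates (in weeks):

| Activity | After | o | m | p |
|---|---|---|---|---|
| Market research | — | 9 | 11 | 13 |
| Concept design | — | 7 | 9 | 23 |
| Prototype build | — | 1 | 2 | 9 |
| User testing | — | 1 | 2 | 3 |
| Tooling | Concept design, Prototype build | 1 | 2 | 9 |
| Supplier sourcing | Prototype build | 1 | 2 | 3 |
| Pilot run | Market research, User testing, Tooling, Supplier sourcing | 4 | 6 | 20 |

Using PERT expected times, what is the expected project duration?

te_Market research = (9 + 4·11 + 13)/6 = 66/6 = 11
te_Concept design = (7 + 4·9 + 23)/6 = 66/6 = 11
te_Prototype build = (1 + 4·2 + 9)/6 = 18/6 = 3
te_User testing = (1 + 4·2 + 3)/6 = 12/6 = 2
te_Tooling = (1 + 4·2 + 9)/6 = 18/6 = 3
te_Supplier sourcing = (1 + 4·2 + 3)/6 = 12/6 = 2
te_Pilot run = (4 + 4·6 + 20)/6 = 48/6 = 8

Forward pass:
ES_Market research = 0; EF_Market research = 11
ES_Concept design = 0; EF_Concept design = 11
ES_Prototype build = 0; EF_Prototype build = 3
ES_User testing = 0; EF_User testing = 2
ES_Tooling = max(EF_Concept design=11, EF_Prototype build=3) = 11; EF_Tooling = 11+3 = 14
ES_Supplier sourcing = 3; EF_Supplier sourcing = 3+2 = 5
ES_Pilot run = max(EF_Market research=11, EF_User testing=2, EF_Tooling=14, EF_Supplier sourcing=5) = 14; EF_Pilot run = 14+8 = 22
Expected project duration μ = 22 weeks. Critical path: Concept design → Tooling → Pilot run.

22 weeks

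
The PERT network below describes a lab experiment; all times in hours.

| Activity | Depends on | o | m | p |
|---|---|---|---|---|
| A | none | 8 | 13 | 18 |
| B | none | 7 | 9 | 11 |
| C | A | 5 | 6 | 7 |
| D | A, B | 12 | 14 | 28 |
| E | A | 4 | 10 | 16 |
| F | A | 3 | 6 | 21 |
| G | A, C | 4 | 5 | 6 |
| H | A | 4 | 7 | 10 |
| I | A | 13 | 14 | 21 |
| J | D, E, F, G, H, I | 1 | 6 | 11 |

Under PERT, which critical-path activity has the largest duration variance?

te_A = (8 + 4·13 + 18)/6 = 78/6 = 13; σ²_A = ((18−8)/6)² = 2.778
te_B = (7 + 4·9 + 11)/6 = 54/6 = 9; σ²_B = ((11−7)/6)² = 0.444
te_C = (5 + 4·6 + 7)/6 = 36/6 = 6; σ²_C = ((7−5)/6)² = 0.111
te_D = (12 + 4·14 + 28)/6 = 96/6 = 16; σ²_D = ((28−12)/6)² = 7.111
te_E = (4 + 4·10 + 16)/6 = 60/6 = 10; σ²_E = ((16−4)/6)² = 4.000
te_F = (3 + 4·6 + 21)/6 = 48/6 = 8; σ²_F = ((21−3)/6)² = 9.000
te_G = (4 + 4·5 + 6)/6 = 30/6 = 5; σ²_G = ((6−4)/6)² = 0.111
te_H = (4 + 4·7 + 10)/6 = 42/6 = 7; σ²_H = ((10−4)/6)² = 1.000
te_I = (13 + 4·14 + 21)/6 = 90/6 = 15; σ²_I = ((21−13)/6)² = 1.778
te_J = (1 + 4·6 + 11)/6 = 36/6 = 6; σ²_J = ((11−1)/6)² = 2.778

Forward pass:
ES_A = 0; EF_A = 13
ES_B = 0; EF_B = 9
ES_C = 13; EF_C = 13+6 = 19
ES_D = max(EF_A=13, EF_B=9) = 13; EF_D = 13+16 = 29
ES_E = 13; EF_E = 13+10 = 23
ES_F = 13; EF_F = 13+8 = 21
ES_G = max(EF_A=13, EF_C=19) = 19; EF_G = 19+5 = 24
ES_H = 13; EF_H = 13+7 = 20
ES_I = 13; EF_I = 13+15 = 28
ES_J = max(EF_D=29, EF_E=23, EF_F=21, EF_G=24, EF_H=20, EF_I=28) = 29; EF_J = 29+6 = 35
Expected project duration μ = 35 hours. Critical path: A → D → J.

Variances on critical path: σ²_A=2.778, σ²_D=7.111, σ²_J=2.778.
Largest is σ²_D = 7.111.

D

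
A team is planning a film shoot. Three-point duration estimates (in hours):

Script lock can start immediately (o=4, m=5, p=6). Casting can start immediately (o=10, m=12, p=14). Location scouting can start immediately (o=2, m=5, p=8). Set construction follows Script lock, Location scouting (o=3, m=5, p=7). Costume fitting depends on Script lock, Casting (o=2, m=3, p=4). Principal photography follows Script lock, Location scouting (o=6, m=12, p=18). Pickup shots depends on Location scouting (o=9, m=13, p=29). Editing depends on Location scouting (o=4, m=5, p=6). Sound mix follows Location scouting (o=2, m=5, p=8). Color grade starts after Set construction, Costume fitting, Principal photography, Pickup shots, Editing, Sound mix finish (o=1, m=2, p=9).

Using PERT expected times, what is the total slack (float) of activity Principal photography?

te_Script lock = (4 + 4·5 + 6)/6 = 30/6 = 5
te_Casting = (10 + 4·12 + 14)/6 = 72/6 = 12
te_Location scouting = (2 + 4·5 + 8)/6 = 30/6 = 5
te_Set construction = (3 + 4·5 + 7)/6 = 30/6 = 5
te_Costume fitting = (2 + 4·3 + 4)/6 = 18/6 = 3
te_Principal photography = (6 + 4·12 + 18)/6 = 72/6 = 12
te_Pickup shots = (9 + 4·13 + 29)/6 = 90/6 = 15
te_Editing = (4 + 4·5 + 6)/6 = 30/6 = 5
te_Sound mix = (2 + 4·5 + 8)/6 = 30/6 = 5
te_Color grade = (1 + 4·2 + 9)/6 = 18/6 = 3

Forward pass:
ES_Script lock = 0; EF_Script lock = 5
ES_Casting = 0; EF_Casting = 12
ES_Location scouting = 0; EF_Location scouting = 5
ES_Set construction = max(EF_Script lock=5, EF_Location scouting=5) = 5; EF_Set construction = 5+5 = 10
ES_Costume fitting = max(EF_Script lock=5, EF_Casting=12) = 12; EF_Costume fitting = 12+3 = 15
ES_Principal photography = max(EF_Script lock=5, EF_Location scouting=5) = 5; EF_Principal photography = 5+12 = 17
ES_Pickup shots = 5; EF_Pickup shots = 5+15 = 20
ES_Editing = 5; EF_Editing = 5+5 = 10
ES_Sound mix = 5; EF_Sound mix = 5+5 = 10
ES_Color grade = max(EF_Set construction=10, EF_Costume fitting=15, EF_Principal photography=17, EF_Pickup shots=20, EF_Editing=10, EF_Sound mix=10) = 20; EF_Color grade = 20+3 = 23
Expected project duration μ = 23 hours. Critical path: Location scouting → Pickup shots → Color grade.

Backward pass:
LF_Color grade = 23; LS_Color grade = 23−3 = 20
LF_Sound mix = LS_Color grade = 20; LS_Sound mix = 20−5 = 15
LF_Editing = LS_Color grade = 20; LS_Editing = 20−5 = 15
LF_Pickup shots = LS_Color grade = 20; LS_Pickup shots = 20−15 = 5
LF_Principal photography = LS_Color grade = 20; LS_Principal photography = 20−12 = 8
LF_Costume fitting = LS_Color grade = 20; LS_Costume fitting = 20−3 = 17
LF_Set construction = LS_Color grade = 20; LS_Set construction = 20−5 = 15
LF_Location scouting = min(LS_Set construction=15, LS_Principal photography=8, LS_Pickup shots=5, LS_Editing=15, LS_Sound mix=15) = 5; LS_Location scouting = 5−5 = 0
LF_Casting = LS_Costume fitting = 17; LS_Casting = 17−12 = 5
LF_Script lock = min(LS_Set construction=15, LS_Costume fitting=17, LS_Principal photography=8) = 8; LS_Script lock = 8−5 = 3
Slack_Principal photography = LS_Principal photography − ES_Principal photography = 8 − 5 = 3

3 hours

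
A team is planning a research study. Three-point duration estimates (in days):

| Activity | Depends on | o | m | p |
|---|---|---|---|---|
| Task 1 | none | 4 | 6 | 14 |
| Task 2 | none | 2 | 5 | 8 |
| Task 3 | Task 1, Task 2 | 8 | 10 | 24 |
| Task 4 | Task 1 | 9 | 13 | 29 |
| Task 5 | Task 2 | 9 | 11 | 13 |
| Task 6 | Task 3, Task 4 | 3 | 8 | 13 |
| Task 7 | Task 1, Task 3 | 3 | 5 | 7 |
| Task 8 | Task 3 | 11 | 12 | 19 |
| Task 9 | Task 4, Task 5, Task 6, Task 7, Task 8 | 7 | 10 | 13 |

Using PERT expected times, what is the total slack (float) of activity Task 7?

8 days

te_Task 1 = (4 + 4·6 + 14)/6 = 42/6 = 7
te_Task 2 = (2 + 4·5 + 8)/6 = 30/6 = 5
te_Task 3 = (8 + 4·10 + 24)/6 = 72/6 = 12
te_Task 4 = (9 + 4·13 + 29)/6 = 90/6 = 15
te_Task 5 = (9 + 4·11 + 13)/6 = 66/6 = 11
te_Task 6 = (3 + 4·8 + 13)/6 = 48/6 = 8
te_Task 7 = (3 + 4·5 + 7)/6 = 30/6 = 5
te_Task 8 = (11 + 4·12 + 19)/6 = 78/6 = 13
te_Task 9 = (7 + 4·10 + 13)/6 = 60/6 = 10

Forward pass:
ES_Task 1 = 0; EF_Task 1 = 7
ES_Task 2 = 0; EF_Task 2 = 5
ES_Task 3 = max(EF_Task 1=7, EF_Task 2=5) = 7; EF_Task 3 = 7+12 = 19
ES_Task 4 = 7; EF_Task 4 = 7+15 = 22
ES_Task 5 = 5; EF_Task 5 = 5+11 = 16
ES_Task 6 = max(EF_Task 3=19, EF_Task 4=22) = 22; EF_Task 6 = 22+8 = 30
ES_Task 7 = max(EF_Task 1=7, EF_Task 3=19) = 19; EF_Task 7 = 19+5 = 24
ES_Task 8 = 19; EF_Task 8 = 19+13 = 32
ES_Task 9 = max(EF_Task 4=22, EF_Task 5=16, EF_Task 6=30, EF_Task 7=24, EF_Task 8=32) = 32; EF_Task 9 = 32+10 = 42
Expected project duration μ = 42 days. Critical path: Task 1 → Task 3 → Task 8 → Task 9.

Backward pass:
LF_Task 9 = 42; LS_Task 9 = 42−10 = 32
LF_Task 8 = LS_Task 9 = 32; LS_Task 8 = 32−13 = 19
LF_Task 7 = LS_Task 9 = 32; LS_Task 7 = 32−5 = 27
LF_Task 6 = LS_Task 9 = 32; LS_Task 6 = 32−8 = 24
LF_Task 5 = LS_Task 9 = 32; LS_Task 5 = 32−11 = 21
LF_Task 4 = min(LS_Task 6=24, LS_Task 9=32) = 24; LS_Task 4 = 24−15 = 9
LF_Task 3 = min(LS_Task 6=24, LS_Task 7=27, LS_Task 8=19) = 19; LS_Task 3 = 19−12 = 7
LF_Task 2 = min(LS_Task 3=7, LS_Task 5=21) = 7; LS_Task 2 = 7−5 = 2
LF_Task 1 = min(LS_Task 3=7, LS_Task 4=9, LS_Task 7=27) = 7; LS_Task 1 = 7−7 = 0
Slack_Task 7 = LS_Task 7 − ES_Task 7 = 27 − 19 = 8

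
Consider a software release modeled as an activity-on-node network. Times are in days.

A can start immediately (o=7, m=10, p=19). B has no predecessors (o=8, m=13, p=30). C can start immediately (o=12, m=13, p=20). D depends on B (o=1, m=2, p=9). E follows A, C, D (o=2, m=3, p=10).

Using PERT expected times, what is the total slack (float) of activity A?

te_A = (7 + 4·10 + 19)/6 = 66/6 = 11
te_B = (8 + 4·13 + 30)/6 = 90/6 = 15
te_C = (12 + 4·13 + 20)/6 = 84/6 = 14
te_D = (1 + 4·2 + 9)/6 = 18/6 = 3
te_E = (2 + 4·3 + 10)/6 = 24/6 = 4

Forward pass:
ES_A = 0; EF_A = 11
ES_B = 0; EF_B = 15
ES_C = 0; EF_C = 14
ES_D = 15; EF_D = 15+3 = 18
ES_E = max(EF_A=11, EF_C=14, EF_D=18) = 18; EF_E = 18+4 = 22
Expected project duration μ = 22 days. Critical path: B → D → E.

Backward pass:
LF_E = 22; LS_E = 22−4 = 18
LF_D = LS_E = 18; LS_D = 18−3 = 15
LF_C = LS_E = 18; LS_C = 18−14 = 4
LF_B = LS_D = 15; LS_B = 15−15 = 0
LF_A = LS_E = 18; LS_A = 18−11 = 7
Slack_A = LS_A − ES_A = 7 − 0 = 7

7 days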